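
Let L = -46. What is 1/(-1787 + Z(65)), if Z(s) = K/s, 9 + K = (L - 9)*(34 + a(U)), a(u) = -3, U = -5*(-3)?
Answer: -65/117869 ≈ -0.00055146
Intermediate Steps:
U = 15
K = -1714 (K = -9 + (-46 - 9)*(34 - 3) = -9 - 55*31 = -9 - 1705 = -1714)
Z(s) = -1714/s
1/(-1787 + Z(65)) = 1/(-1787 - 1714/65) = 1/(-117869/65) = -65/117869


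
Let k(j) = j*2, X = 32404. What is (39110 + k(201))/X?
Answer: 9878/8101 ≈ 1.2194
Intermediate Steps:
k(j) = 2*j
(39110 + k(201))/X = (39110 + 2*201)/32404 = (39110 + 402)*(1/32404) = 39512*(1/32404) = 9878/8101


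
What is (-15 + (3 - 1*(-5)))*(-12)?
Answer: 84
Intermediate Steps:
(-15 + (3 - 1*(-5)))*(-12) = (-15 + (3 + 5))*(-12) = (-15 + 8)*(-12) = -7*(-12) = 84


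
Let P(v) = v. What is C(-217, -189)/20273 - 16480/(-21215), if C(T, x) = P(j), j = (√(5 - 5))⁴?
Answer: 3296/4243 ≈ 0.77681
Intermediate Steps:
j = 0 (j = (√0)⁴ = 0⁴ = 0)
C(T, x) = 0
C(-217, -189)/20273 - 16480/(-21215) = 0/20273 - 16480/(-21215) = 0*(1/20273) - 16480*(-1/21215) = 0 + 3296/4243 = 3296/4243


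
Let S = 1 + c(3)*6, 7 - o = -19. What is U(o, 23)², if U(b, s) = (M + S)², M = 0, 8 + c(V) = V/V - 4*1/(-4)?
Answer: 1500625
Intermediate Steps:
o = 26 (o = 7 - 1*(-19) = 7 + 19 = 26)
c(V) = -6 (c(V) = -8 + (V/V - 4*1/(-4)) = -8 + (1 - 4*(-¼)) = -8 + (1 + 1) = -8 + 2 = -6)
S = -35 (S = 1 - 6*6 = 1 - 36 = -35)
U(b, s) = 1225 (U(b, s) = (0 - 35)² = (-35)² = 1225)
U(o, 23)² = 1225² = 1500625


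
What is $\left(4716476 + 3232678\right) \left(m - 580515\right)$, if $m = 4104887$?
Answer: $28015775781288$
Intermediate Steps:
$\left(4716476 + 3232678\right) \left(m - 580515\right) = \left(4716476 + 3232678\right) \left(4104887 - 580515\right) = 7949154 \cdot 3524372 = 28015775781288$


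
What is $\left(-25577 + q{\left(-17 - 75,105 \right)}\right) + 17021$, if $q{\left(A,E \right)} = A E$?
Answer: $-18216$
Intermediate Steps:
$\left(-25577 + q{\left(-17 - 75,105 \right)}\right) + 17021 = \left(-25577 + \left(-17 - 75\right) 105\right) + 17021 = \left(-25577 - 9660\right) + 17021 = -35237 + 17021 = -18216$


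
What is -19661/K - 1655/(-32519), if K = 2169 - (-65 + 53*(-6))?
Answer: -635132499/82988488 ≈ -7.6533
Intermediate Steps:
K = 2552 (K = 2169 - (-65 - 318) = 2169 - 1*(-383) = 2169 + 383 = 2552)
-19661/K - 1655/(-32519) = -19661/2552 - 1655/(-32519) = -19661*1/2552 - 1655*(-1/32519) = -19661/2552 + 1655/32519 = -635132499/82988488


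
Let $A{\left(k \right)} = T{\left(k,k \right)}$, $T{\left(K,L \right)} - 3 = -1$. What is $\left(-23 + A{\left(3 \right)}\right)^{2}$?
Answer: $441$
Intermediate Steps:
$T{\left(K,L \right)} = 2$ ($T{\left(K,L \right)} = 3 - 1 = 2$)
$A{\left(k \right)} = 2$
$\left(-23 + A{\left(3 \right)}\right)^{2} = \left(-23 + 2\right)^{2} = \left(-21\right)^{2} = 441$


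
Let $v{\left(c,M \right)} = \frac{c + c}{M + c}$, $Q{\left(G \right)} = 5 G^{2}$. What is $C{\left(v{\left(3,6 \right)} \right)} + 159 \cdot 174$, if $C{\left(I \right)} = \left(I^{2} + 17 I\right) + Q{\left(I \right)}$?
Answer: $27680$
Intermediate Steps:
$v{\left(c,M \right)} = \frac{2 c}{M + c}$
$C{\left(I \right)} = 6 I^{2} + 17 I$ ($C{\left(I \right)} = \left(I^{2} + 17 I\right) + 5 I^{2} = 6 I^{2} + 17 I$)
$C{\left(v{\left(3,6 \right)} \right)} + 159 \cdot 174 = 2 \cdot 3 \frac{1}{6 + 3} \left(17 + 6 \cdot 2 \cdot 3 \frac{1}{6 + 3}\right) + 159 \cdot 174 = 2 \cdot 3 \cdot \frac{1}{9} \left(17 + 6 \cdot 2 \cdot 3 \cdot \frac{1}{9}\right) + 27666 = \frac{2 \left(17 + 6 \cdot \frac{2}{3}\right)}{3} + 27666 = \frac{2 \left(17 + 4\right)}{3} + 27666 = \frac{2}{3} \cdot 21 + 27666 = 14 + 27666 = 27680$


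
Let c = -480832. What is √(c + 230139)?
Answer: I*√250693 ≈ 500.69*I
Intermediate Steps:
√(c + 230139) = √(-480832 + 230139) = √(-250693) = I*√250693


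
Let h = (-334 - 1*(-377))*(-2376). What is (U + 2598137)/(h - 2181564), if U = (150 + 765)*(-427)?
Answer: -551858/570933 ≈ -0.96659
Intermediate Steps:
h = -102168 (h = (-334 + 377)*(-2376) = 43*(-2376) = -102168)
U = -390705 (U = 915*(-427) = -390705)
(U + 2598137)/(h - 2181564) = (-390705 + 2598137)/(-102168 - 2181564) = 2207432/(-2283732) = 2207432*(-1/2283732) = -551858/570933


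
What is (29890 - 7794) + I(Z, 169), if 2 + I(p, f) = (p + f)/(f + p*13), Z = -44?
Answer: 8903757/403 ≈ 22094.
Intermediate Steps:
I(p, f) = -2 + (f + p)/(f + 13*p) (I(p, f) = -2 + (p + f)/(f + p*13) = -2 + (f + p)/(f + 13*p))
(29890 - 7794) + I(Z, 169) = (29890 - 7794) + (-1*169 - 25*(-44))/(169 + 13*(-44)) = 22096 + (-169 + 1100)/(169 - 572) = 22096 + 931/(-403) = 22096 - 1/403*931 = 22096 - 931/403 = 8903757/403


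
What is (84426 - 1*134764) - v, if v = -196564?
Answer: 146226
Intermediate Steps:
(84426 - 1*134764) - v = (84426 - 1*134764) - 1*(-196564) = (84426 - 134764) + 196564 = -50338 + 196564 = 146226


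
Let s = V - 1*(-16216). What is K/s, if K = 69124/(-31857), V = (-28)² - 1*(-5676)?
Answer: -17281/180597333 ≈ -9.5688e-5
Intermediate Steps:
V = 6460 (V = 784 + 5676 = 6460)
K = -69124/31857 (K = 69124*(-1/31857) = -69124/31857 ≈ -2.1698)
s = 22676 (s = 6460 - 1*(-16216) = 6460 + 16216 = 22676)
K/s = -69124/31857/22676 = -69124/31857*1/22676 = -17281/180597333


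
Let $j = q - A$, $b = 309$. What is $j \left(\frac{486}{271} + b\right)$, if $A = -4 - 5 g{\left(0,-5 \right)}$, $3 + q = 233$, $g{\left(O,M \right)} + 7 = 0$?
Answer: $\frac{16760775}{271} \approx 61848.0$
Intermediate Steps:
$g{\left(O,M \right)} = -7$ ($g{\left(O,M \right)} = -7 + 0 = -7$)
$q = 230$ ($q = -3 + 233 = 230$)
$A = 31$ ($A = -4 - -35 = -4 + 35 = 31$)
$j = 199$ ($j = 230 - 31 = 199$)
$j \left(\frac{486}{271} + b\right) = 199 \left(\frac{486}{271} + 309\right) = 199 \cdot \frac{84225}{271} = \frac{16760775}{271}$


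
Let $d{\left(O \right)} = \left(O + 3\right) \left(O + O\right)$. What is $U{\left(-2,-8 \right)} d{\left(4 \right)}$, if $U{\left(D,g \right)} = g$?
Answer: $-448$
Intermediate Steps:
$d{\left(O \right)} = 2 O \left(3 + O\right)$ ($d{\left(O \right)} = \left(3 + O\right) 2 O = 2 O \left(3 + O\right)$)
$U{\left(-2,-8 \right)} d{\left(4 \right)} = - 8 \cdot 2 \cdot 4 \left(3 + 4\right) = - 8 \cdot 2 \cdot 4 \cdot 7 = \left(-8\right) 56 = -448$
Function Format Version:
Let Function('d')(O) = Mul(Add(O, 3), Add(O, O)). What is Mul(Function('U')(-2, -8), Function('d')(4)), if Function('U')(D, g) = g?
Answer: -448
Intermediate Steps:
Function('d')(O) = Mul(2, O, Add(3, O)) (Function('d')(O) = Mul(Add(3, O), Mul(2, O)) = Mul(2, O, Add(3, O)))
Mul(Function('U')(-2, -8), Function('d')(4)) = Mul(-8, Mul(2, 4, Add(3, 4))) = Mul(-8, Mul(2, 4, 7)) = Mul(-8, 56) = -448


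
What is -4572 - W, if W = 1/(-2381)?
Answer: -10885931/2381 ≈ -4572.0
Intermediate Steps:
W = -1/2381 ≈ -0.00041999
-4572 - W = -4572 - 1*(-1/2381) = -4572 + 1/2381 = -10885931/2381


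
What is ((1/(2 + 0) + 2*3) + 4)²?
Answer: 441/4 ≈ 110.25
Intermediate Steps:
((1/(2 + 0) + 2*3) + 4)² = ((1/2 + 6) + 4)² = ((½ + 6) + 4)² = (13/2 + 4)² = (21/2)² = 441/4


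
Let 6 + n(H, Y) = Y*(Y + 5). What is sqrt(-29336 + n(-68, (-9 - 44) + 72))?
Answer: I*sqrt(28886) ≈ 169.96*I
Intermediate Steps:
n(H, Y) = -6 + Y*(5 + Y) (n(H, Y) = -6 + Y*(Y + 5) = -6 + Y*(5 + Y))
sqrt(-29336 + n(-68, (-9 - 44) + 72)) = sqrt(-29336 + (-6 + ((-9 - 44) + 72)**2 + 5*((-9 - 44) + 72))) = sqrt(-29336 + (-6 + (-53 + 72)**2 + 5*(-53 + 72))) = sqrt(-29336 + (-6 + 19**2 + 5*19)) = sqrt(-29336 + (-6 + 361 + 95)) = sqrt(-29336 + 450) = sqrt(-28886) = I*sqrt(28886)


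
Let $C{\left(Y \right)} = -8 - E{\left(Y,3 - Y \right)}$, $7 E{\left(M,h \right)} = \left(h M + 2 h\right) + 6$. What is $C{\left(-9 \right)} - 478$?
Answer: $- \frac{3324}{7} \approx -474.86$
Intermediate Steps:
$E{\left(M,h \right)} = \frac{6}{7} + \frac{2 h}{7} + \frac{M h}{7}$ ($E{\left(M,h \right)} = \frac{\left(h M + 2 h\right) + 6}{7} = \frac{\left(M h + 2 h\right) + 6}{7} = \frac{\left(2 h + M h\right) + 6}{7} = \frac{6 + 2 h + M h}{7} = \frac{6}{7} + \frac{2 h}{7} + \frac{M h}{7}$)
$C{\left(Y \right)} = - \frac{68}{7} + \frac{2 Y}{7} - \frac{Y \left(3 - Y\right)}{7}$ ($C{\left(Y \right)} = -8 - \left(\frac{6}{7} + \frac{2 \left(3 - Y\right)}{7} + \frac{Y \left(3 - Y\right)}{7}\right) = -8 - \left(\frac{6}{7} - \left(- \frac{6}{7} + \frac{2 Y}{7}\right) + \frac{Y \left(3 - Y\right)}{7}\right) = -8 - \left(\frac{12}{7} - \frac{2 Y}{7} + \frac{Y \left(3 - Y\right)}{7}\right) = - \frac{68}{7} + \frac{2 Y}{7} - \frac{Y \left(3 - Y\right)}{7}$)
$C{\left(-9 \right)} - 478 = \left(- \frac{68}{7} - - \frac{9}{7} + \frac{\left(-9\right)^{2}}{7}\right) - 478 = \left(- \frac{68}{7} + \frac{9}{7} + \frac{1}{7} \cdot 81\right) - 478 = \left(- \frac{68}{7} + \frac{9}{7} + \frac{81}{7}\right) - 478 = \frac{22}{7} - 478 = - \frac{3324}{7}$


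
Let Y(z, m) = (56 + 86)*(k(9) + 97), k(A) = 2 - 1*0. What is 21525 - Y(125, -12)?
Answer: 7467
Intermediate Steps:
k(A) = 2 (k(A) = 2 + 0 = 2)
Y(z, m) = 14058 (Y(z, m) = (56 + 86)*(2 + 97) = 142*99 = 14058)
21525 - Y(125, -12) = 21525 - 1*14058 = 21525 - 14058 = 7467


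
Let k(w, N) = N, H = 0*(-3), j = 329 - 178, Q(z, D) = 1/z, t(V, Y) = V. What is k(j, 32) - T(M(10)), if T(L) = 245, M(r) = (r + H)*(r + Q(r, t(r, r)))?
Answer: -213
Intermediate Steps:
j = 151
H = 0
M(r) = r*(r + 1/r) (M(r) = (r + 0)*(r + 1/r) = r*(r + 1/r))
k(j, 32) - T(M(10)) = 32 - 1*245 = 32 - 245 = -213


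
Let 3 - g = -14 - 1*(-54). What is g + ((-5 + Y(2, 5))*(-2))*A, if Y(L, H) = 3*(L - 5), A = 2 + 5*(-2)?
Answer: -261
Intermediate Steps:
A = -8 (A = 2 - 10 = -8)
g = -37 (g = 3 - (-14 - 1*(-54)) = 3 - (-14 + 54) = 3 - 1*40 = 3 - 40 = -37)
Y(L, H) = -15 + 3*L (Y(L, H) = 3*(-5 + L) = -15 + 3*L)
g + ((-5 + Y(2, 5))*(-2))*A = -37 + ((-5 + (-15 + 3*2))*(-2))*(-8) = -37 + ((-5 + (-15 + 6))*(-2))*(-8) = -37 + ((-5 - 9)*(-2))*(-8) = -37 - 14*(-2)*(-8) = -37 + 28*(-8) = -37 - 224 = -261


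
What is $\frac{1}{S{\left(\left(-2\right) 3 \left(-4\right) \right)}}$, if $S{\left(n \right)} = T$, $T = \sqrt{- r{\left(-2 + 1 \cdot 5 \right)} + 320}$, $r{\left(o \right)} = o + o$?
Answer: $\frac{\sqrt{314}}{314} \approx 0.056433$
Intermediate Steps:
$r{\left(o \right)} = 2 o$
$T = \sqrt{314}$ ($T = \sqrt{- 2 \left(-2 + 1 \cdot 5\right) + 320} = \sqrt{- 2 \left(-2 + 5\right) + 320} = \sqrt{- 2 \cdot 3 + 320} = \sqrt{\left(-1\right) 6 + 320} = \sqrt{-6 + 320} = \sqrt{314} \approx 17.72$)
$S{\left(n \right)} = \sqrt{314}$
$\frac{1}{S{\left(\left(-2\right) 3 \left(-4\right) \right)}} = \frac{1}{\sqrt{314}} = \frac{\sqrt{314}}{314}$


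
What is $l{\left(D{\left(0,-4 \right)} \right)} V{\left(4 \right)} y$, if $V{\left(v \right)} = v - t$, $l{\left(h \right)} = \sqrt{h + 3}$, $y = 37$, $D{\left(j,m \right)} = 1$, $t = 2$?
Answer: $148$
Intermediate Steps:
$l{\left(h \right)} = \sqrt{3 + h}$
$V{\left(v \right)} = -2 + v$ ($V{\left(v \right)} = v - 2 = -2 + v$)
$l{\left(D{\left(0,-4 \right)} \right)} V{\left(4 \right)} y = \sqrt{3 + 1} \left(-2 + 4\right) 37 = \sqrt{4} \cdot 2 \cdot 37 = 2 \cdot 2 \cdot 37 = 4 \cdot 37 = 148$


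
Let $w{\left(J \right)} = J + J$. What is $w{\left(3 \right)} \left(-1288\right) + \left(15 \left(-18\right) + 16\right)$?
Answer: $-7982$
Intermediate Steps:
$w{\left(J \right)} = 2 J$
$w{\left(3 \right)} \left(-1288\right) + \left(15 \left(-18\right) + 16\right) = 2 \cdot 3 \left(-1288\right) + \left(15 \left(-18\right) + 16\right) = 6 \left(-1288\right) + \left(-270 + 16\right) = -7728 - 254 = -7982$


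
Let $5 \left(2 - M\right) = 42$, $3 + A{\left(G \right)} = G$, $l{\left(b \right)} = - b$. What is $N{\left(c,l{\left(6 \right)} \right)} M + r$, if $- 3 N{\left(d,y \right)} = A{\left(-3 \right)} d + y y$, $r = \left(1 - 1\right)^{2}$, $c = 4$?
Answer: $\frac{128}{5} \approx 25.6$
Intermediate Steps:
$A{\left(G \right)} = -3 + G$
$r = 0$ ($r = 0^{2} = 0$)
$M = - \frac{32}{5}$ ($M = 2 - \frac{42}{5} = - \frac{32}{5} \approx -6.4$)
$N{\left(d,y \right)} = 2 d - \frac{y^{2}}{3}$ ($N{\left(d,y \right)} = - \frac{\left(-3 - 3\right) d + y y}{3} = - \frac{- 6 d + y^{2}}{3} = - \frac{y^{2} - 6 d}{3} = 2 d - \frac{y^{2}}{3}$)
$N{\left(c,l{\left(6 \right)} \right)} M + r = \left(2 \cdot 4 - \frac{\left(\left(-1\right) 6\right)^{2}}{3}\right) \left(- \frac{32}{5}\right) + 0 = \left(8 - \frac{\left(-6\right)^{2}}{3}\right) \left(- \frac{32}{5}\right) + 0 = \left(8 - 12\right) \left(- \frac{32}{5}\right) + 0 = \left(-4\right) \left(- \frac{32}{5}\right) + 0 = \frac{128}{5} + 0 = \frac{128}{5}$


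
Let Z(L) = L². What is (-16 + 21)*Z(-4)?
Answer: 80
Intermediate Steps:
(-16 + 21)*Z(-4) = (-16 + 21)*(-4)² = 5*16 = 80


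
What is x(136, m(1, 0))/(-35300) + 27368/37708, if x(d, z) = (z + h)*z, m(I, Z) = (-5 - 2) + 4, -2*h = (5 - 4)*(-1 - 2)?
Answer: 43905487/60504200 ≈ 0.72566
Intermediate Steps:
h = 3/2 (h = -(5 - 4)*(-1 - 2)/2 = -(-3)/2 = -1/2*(-3) = 3/2 ≈ 1.5000)
m(I, Z) = -3 (m(I, Z) = -7 + 4 = -3)
x(d, z) = z*(3/2 + z) (x(d, z) = (z + 3/2)*z = (3/2 + z)*z = z*(3/2 + z))
x(136, m(1, 0))/(-35300) + 27368/37708 = ((1/2)*(-3)*(3 + 2*(-3)))/(-35300) + 27368/37708 = ((1/2)*(-3)*(3 - 6))*(-1/35300) + 27368*(1/37708) = ((1/2)*(-3)*(-3))*(-1/35300) + 622/857 = (9/2)*(-1/35300) + 622/857 = -9/70600 + 622/857 = 43905487/60504200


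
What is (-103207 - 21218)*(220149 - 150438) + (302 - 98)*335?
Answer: -8673722835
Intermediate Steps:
(-103207 - 21218)*(220149 - 150438) + (302 - 98)*335 = -124425*69711 + 204*335 = -8673791175 + 68340 = -8673722835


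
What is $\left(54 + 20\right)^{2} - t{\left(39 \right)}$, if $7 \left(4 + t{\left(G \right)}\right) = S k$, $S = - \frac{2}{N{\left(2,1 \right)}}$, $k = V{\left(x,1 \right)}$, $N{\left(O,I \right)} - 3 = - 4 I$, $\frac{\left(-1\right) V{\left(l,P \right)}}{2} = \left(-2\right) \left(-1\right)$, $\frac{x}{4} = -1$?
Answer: $\frac{38368}{7} \approx 5481.1$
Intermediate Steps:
$x = -4$ ($x = 4 \left(-1\right) = -4$)
$V{\left(l,P \right)} = -4$ ($V{\left(l,P \right)} = - 2 \left(\left(-2\right) \left(-1\right)\right) = \left(-2\right) 2 = -4$)
$N{\left(O,I \right)} = 3 - 4 I$
$k = -4$
$S = 2$ ($S = - \frac{2}{3 - 4} = - \frac{2}{-1} = \left(-2\right) \left(-1\right) = 2$)
$t{\left(G \right)} = - \frac{36}{7}$ ($t{\left(G \right)} = -4 + \frac{2 \left(-4\right)}{7} = -4 + \frac{1}{7} \left(-8\right) = -4 - \frac{8}{7} = - \frac{36}{7}$)
$\left(54 + 20\right)^{2} - t{\left(39 \right)} = \left(54 + 20\right)^{2} - - \frac{36}{7} = 74^{2} + \frac{36}{7} = 5476 + \frac{36}{7} = \frac{38368}{7}$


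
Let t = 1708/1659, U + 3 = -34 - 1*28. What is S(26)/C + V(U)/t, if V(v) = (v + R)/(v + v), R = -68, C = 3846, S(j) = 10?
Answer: 60773483/60997560 ≈ 0.99633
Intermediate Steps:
U = -65 (U = -3 + (-34 - 1*28) = -3 + (-34 - 28) = -3 - 62 = -65)
t = 244/237 (t = 1708*(1/1659) = 244/237 ≈ 1.0295)
V(v) = (-68 + v)/(2*v) (V(v) = (v - 68)/(v + v) = (-68 + v)/((2*v)) = (-68 + v)*(1/(2*v)) = (-68 + v)/(2*v))
S(26)/C + V(U)/t = 10/3846 + ((½)*(-68 - 65)/(-65))/(244/237) = 10*(1/3846) + ((½)*(-1/65)*(-133))*(237/244) = 5/1923 + (133/130)*(237/244) = 5/1923 + 31521/31720 = 60773483/60997560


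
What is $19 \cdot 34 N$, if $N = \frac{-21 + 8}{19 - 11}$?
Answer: $- \frac{4199}{4} \approx -1049.8$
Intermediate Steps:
$N = - \frac{13}{8} \approx -1.625$
$19 \cdot 34 N = 19 \cdot 34 \left(- \frac{13}{8}\right) = 646 \left(- \frac{13}{8}\right) = - \frac{4199}{4}$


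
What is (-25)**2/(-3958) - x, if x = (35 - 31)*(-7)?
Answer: 110199/3958 ≈ 27.842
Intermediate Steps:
x = -28 (x = 4*(-7) = -28)
(-25)**2/(-3958) - x = (-25)**2/(-3958) - 1*(-28) = 625*(-1/3958) + 28 = -625/3958 + 28 = 110199/3958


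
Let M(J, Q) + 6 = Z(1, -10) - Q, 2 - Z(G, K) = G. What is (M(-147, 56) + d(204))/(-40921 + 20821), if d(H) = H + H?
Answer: -347/20100 ≈ -0.017264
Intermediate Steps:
d(H) = 2*H
Z(G, K) = 2 - G
M(J, Q) = -5 - Q (M(J, Q) = -6 + ((2 - 1*1) - Q) = -6 + ((2 - 1) - Q) = -6 + (1 - Q) = -5 - Q)
(M(-147, 56) + d(204))/(-40921 + 20821) = ((-5 - 1*56) + 2*204)/(-40921 + 20821) = ((-5 - 56) + 408)/(-20100) = (-61 + 408)*(-1/20100) = 347*(-1/20100) = -347/20100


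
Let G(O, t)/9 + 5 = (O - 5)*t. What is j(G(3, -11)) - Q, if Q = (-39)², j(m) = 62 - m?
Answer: -1612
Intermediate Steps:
G(O, t) = -45 + 9*t*(-5 + O) (G(O, t) = -45 + 9*((O - 5)*t) = -45 + 9*((-5 + O)*t) = -45 + 9*(t*(-5 + O)) = -45 + 9*t*(-5 + O))
Q = 1521
j(G(3, -11)) - Q = (62 - (-45 - 45*(-11) + 9*3*(-11))) - 1*1521 = (62 - (-45 + 495 - 297)) - 1521 = (62 - 1*153) - 1521 = (62 - 153) - 1521 = -91 - 1521 = -1612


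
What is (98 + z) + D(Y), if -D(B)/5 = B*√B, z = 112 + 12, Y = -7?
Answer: 222 + 35*I*√7 ≈ 222.0 + 92.601*I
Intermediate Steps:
z = 124
D(B) = -5*B^(3/2) (D(B) = -5*B*√B = -5*B^(3/2))
(98 + z) + D(Y) = (98 + 124) - (-35)*I*√7 = 222 - (-35)*I*√7 = 222 + 35*I*√7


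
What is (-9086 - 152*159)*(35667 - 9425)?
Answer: -872651468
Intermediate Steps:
(-9086 - 152*159)*(35667 - 9425) = (-9086 - 24168)*26242 = -33254*26242 = -872651468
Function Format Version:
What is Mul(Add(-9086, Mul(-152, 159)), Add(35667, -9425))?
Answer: -872651468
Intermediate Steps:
Mul(Add(-9086, Mul(-152, 159)), Add(35667, -9425)) = Mul(Add(-9086, -24168), 26242) = Mul(-33254, 26242) = -872651468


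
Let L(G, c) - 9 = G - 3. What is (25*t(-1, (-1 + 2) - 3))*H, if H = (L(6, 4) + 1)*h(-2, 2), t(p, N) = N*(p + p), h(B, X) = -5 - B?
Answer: -3900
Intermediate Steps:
L(G, c) = 6 + G (L(G, c) = 9 + (G - 3) = 9 + (-3 + G) = 6 + G)
t(p, N) = 2*N*p (t(p, N) = N*(2*p) = 2*N*p)
H = -39 (H = ((6 + 6) + 1)*(-5 - 1*(-2)) = (12 + 1)*(-5 + 2) = 13*(-3) = -39)
(25*t(-1, (-1 + 2) - 3))*H = (25*(2*((-1 + 2) - 3)*(-1)))*(-39) = (25*(2*(1 - 3)*(-1)))*(-39) = (25*(2*(-2)*(-1)))*(-39) = (25*4)*(-39) = 100*(-39) = -3900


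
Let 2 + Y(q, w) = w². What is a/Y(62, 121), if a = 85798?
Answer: 85798/14639 ≈ 5.8609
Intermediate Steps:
Y(q, w) = -2 + w²
a/Y(62, 121) = 85798/(-2 + 121²) = 85798/(-2 + 14641) = 85798/14639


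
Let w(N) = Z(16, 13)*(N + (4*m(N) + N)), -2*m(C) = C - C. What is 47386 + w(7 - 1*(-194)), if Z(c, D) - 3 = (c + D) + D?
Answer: 65476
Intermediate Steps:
m(C) = 0 (m(C) = -(C - C)/2 = -½*0 = 0)
Z(c, D) = 3 + c + 2*D (Z(c, D) = 3 + ((c + D) + D) = 3 + ((D + c) + D) = 3 + (c + 2*D) = 3 + c + 2*D)
w(N) = 90*N (w(N) = (3 + 16 + 2*13)*(N + (4*0 + N)) = (3 + 16 + 26)*(N + (0 + N)) = 45*(N + N) = 45*(2*N) = 90*N)
47386 + w(7 - 1*(-194)) = 47386 + 90*(7 - 1*(-194)) = 47386 + 90*(7 + 194) = 47386 + 90*201 = 47386 + 18090 = 65476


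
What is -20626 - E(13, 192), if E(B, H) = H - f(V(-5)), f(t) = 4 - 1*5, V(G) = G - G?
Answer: -20819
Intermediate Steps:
V(G) = 0
f(t) = -1 (f(t) = 4 - 5 = -1)
E(B, H) = 1 + H (E(B, H) = H - 1*(-1) = H + 1 = 1 + H)
-20626 - E(13, 192) = -20626 - (1 + 192) = -20626 - 1*193 = -20626 - 193 = -20819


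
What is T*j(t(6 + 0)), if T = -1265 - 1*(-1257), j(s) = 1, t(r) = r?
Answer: -8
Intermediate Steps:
T = -8 (T = -1265 + 1257 = -8)
T*j(t(6 + 0)) = -8*1 = -8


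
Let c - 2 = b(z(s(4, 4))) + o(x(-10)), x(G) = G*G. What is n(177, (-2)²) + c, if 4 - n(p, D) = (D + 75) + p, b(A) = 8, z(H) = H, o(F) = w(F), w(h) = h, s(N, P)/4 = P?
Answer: -142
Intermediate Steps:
s(N, P) = 4*P
x(G) = G²
o(F) = F
c = 110 (c = 2 + (8 + (-10)²) = 2 + (8 + 100) = 2 + 108 = 110)
n(p, D) = -71 - D - p (n(p, D) = 4 - ((D + 75) + p) = 4 - ((75 + D) + p) = 4 - (75 + D + p) = 4 + (-75 - D - p) = -71 - D - p)
n(177, (-2)²) + c = (-71 - 1*(-2)² - 1*177) + 110 = (-71 - 1*4 - 177) + 110 = (-71 - 4 - 177) + 110 = -252 + 110 = -142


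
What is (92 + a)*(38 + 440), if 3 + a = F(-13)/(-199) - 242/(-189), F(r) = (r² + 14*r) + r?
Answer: 1625415578/37611 ≈ 43217.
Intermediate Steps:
F(r) = r² + 15*r
a = -59761/37611 (a = -3 + (-13*(15 - 13)/(-199) - 242/(-189)) = -3 + (-13*2*(-1/199) - 242*(-1/189)) = -3 + (-26*(-1/199) + 242/189) = -3 + (26/199 + 242/189) = -3 + 53072/37611 = -59761/37611 ≈ -1.5889)
(92 + a)*(38 + 440) = (92 - 59761/37611)*(38 + 440) = (3400451/37611)*478 = 1625415578/37611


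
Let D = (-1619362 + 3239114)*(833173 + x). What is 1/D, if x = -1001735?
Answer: -1/273028636624 ≈ -3.6626e-12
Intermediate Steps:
D = -273028636624 (D = (-1619362 + 3239114)*(833173 - 1001735) = 1619752*(-168562) = -273028636624)
1/D = 1/(-273028636624) = -1/273028636624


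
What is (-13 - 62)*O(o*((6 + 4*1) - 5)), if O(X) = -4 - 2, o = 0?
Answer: 450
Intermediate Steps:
O(X) = -6
(-13 - 62)*O(o*((6 + 4*1) - 5)) = (-13 - 62)*(-6) = -75*(-6) = 450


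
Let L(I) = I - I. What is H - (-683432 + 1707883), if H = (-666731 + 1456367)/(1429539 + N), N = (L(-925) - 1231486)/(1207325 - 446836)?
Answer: -1113728694950889331/1087147453085 ≈ -1.0245e+6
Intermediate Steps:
L(I) = 0
N = -1231486/760489 (N = (0 - 1231486)/(1207325 - 446836) = -1231486/760489 ≈ -1.6193)
H = 600509492004/1087147453085 (H = (-666731 + 1456367)/(1429539 - 1231486/760489) = 789636/(1087147453085/760489) = 789636*(760489/1087147453085) = 600509492004/1087147453085 ≈ 0.55237)
H - (-683432 + 1707883) = 600509492004/1087147453085 - (-683432 + 1707883) = 600509492004/1087147453085 - 1*1024451 = 600509492004/1087147453085 - 1024451 = -1113728694950889331/1087147453085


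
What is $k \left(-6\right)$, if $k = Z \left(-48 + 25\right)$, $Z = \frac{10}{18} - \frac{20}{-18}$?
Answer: $230$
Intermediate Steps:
$Z = \frac{5}{3}$ ($Z = 10 \cdot \frac{1}{18} - - \frac{10}{9} = \frac{5}{9} + \frac{10}{9} = \frac{5}{3} \approx 1.6667$)
$k = - \frac{115}{3}$ ($k = \frac{5 \left(-48 + 25\right)}{3} = \frac{5}{3} \left(-23\right) = - \frac{115}{3} \approx -38.333$)
$k \left(-6\right) = \left(- \frac{115}{3}\right) \left(-6\right) = 230$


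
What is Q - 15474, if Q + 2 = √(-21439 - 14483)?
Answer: -15476 + I*√35922 ≈ -15476.0 + 189.53*I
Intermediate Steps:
Q = -2 + I*√35922 (Q = -2 + √(-21439 - 14483) = -2 + √(-35922) = -2 + I*√35922 ≈ -2.0 + 189.53*I)
Q - 15474 = (-2 + I*√35922) - 15474 = -15476 + I*√35922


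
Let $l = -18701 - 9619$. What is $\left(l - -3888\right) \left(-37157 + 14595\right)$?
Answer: $551234784$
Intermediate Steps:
$l = -28320$
$\left(l - -3888\right) \left(-37157 + 14595\right) = \left(-28320 - -3888\right) \left(-37157 + 14595\right) = \left(-28320 + 3888\right) \left(-22562\right) = \left(-24432\right) \left(-22562\right) = 551234784$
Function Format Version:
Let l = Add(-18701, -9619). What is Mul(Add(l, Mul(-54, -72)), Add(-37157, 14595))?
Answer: 551234784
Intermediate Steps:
l = -28320
Mul(Add(l, Mul(-54, -72)), Add(-37157, 14595)) = Mul(Add(-28320, Mul(-54, -72)), Add(-37157, 14595)) = Mul(Add(-28320, 3888), -22562) = Mul(-24432, -22562) = 551234784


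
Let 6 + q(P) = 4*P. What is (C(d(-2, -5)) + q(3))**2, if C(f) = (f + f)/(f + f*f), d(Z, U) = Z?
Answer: 16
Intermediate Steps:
q(P) = -6 + 4*P
C(f) = 2*f/(f + f**2) (C(f) = (2*f)/(f + f**2) = 2*f/(f + f**2))
(C(d(-2, -5)) + q(3))**2 = (2/(1 - 2) + (-6 + 4*3))**2 = (2/(-1) + (-6 + 12))**2 = (2*(-1) + 6)**2 = (-2 + 6)**2 = 4**2 = 16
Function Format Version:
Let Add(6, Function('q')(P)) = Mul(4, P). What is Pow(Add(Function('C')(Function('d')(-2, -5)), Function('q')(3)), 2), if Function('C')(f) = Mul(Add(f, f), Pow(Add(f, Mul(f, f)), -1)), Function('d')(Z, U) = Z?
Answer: 16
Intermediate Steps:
Function('q')(P) = Add(-6, Mul(4, P))
Function('C')(f) = Mul(2, f, Pow(Add(f, Pow(f, 2)), -1)) (Function('C')(f) = Mul(Mul(2, f), Pow(Add(f, Pow(f, 2)), -1)) = Mul(2, f, Pow(Add(f, Pow(f, 2)), -1)))
Pow(Add(Function('C')(Function('d')(-2, -5)), Function('q')(3)), 2) = Pow(Add(Mul(2, Pow(Add(1, -2), -1)), Add(-6, Mul(4, 3))), 2) = Pow(Add(Mul(2, Pow(-1, -1)), Add(-6, 12)), 2) = Pow(Add(Mul(2, -1), 6), 2) = Pow(Add(-2, 6), 2) = Pow(4, 2) = 16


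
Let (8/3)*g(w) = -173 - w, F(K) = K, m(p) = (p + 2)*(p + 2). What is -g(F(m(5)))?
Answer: 333/4 ≈ 83.250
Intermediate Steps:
m(p) = (2 + p)² (m(p) = (2 + p)*(2 + p) = (2 + p)²)
g(w) = -519/8 - 3*w/8 (g(w) = 3*(-173 - w)/8 = -519/8 - 3*w/8)
-g(F(m(5))) = -(-519/8 - 3*(2 + 5)²/8) = -(-519/8 - 3/8*7²) = -(-519/8 - 3/8*49) = -(-519/8 - 147/8) = -1*(-333/4) = 333/4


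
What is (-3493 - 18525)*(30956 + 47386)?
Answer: -1724934156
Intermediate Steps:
(-3493 - 18525)*(30956 + 47386) = -22018*78342 = -1724934156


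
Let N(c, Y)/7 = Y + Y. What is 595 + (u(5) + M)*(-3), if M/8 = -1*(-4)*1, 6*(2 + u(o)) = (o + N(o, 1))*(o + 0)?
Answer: 915/2 ≈ 457.50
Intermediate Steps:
N(c, Y) = 14*Y (N(c, Y) = 7*(Y + Y) = 7*(2*Y) = 14*Y)
u(o) = -2 + o*(14 + o)/6 (u(o) = -2 + ((o + 14*1)*(o + 0))/6 = -2 + ((o + 14)*o)/6 = -2 + ((14 + o)*o)/6 = -2 + (o*(14 + o))/6 = -2 + o*(14 + o)/6)
M = 32 (M = 8*(-1*(-4)*1) = 8*(4*1) = 8*4 = 32)
595 + (u(5) + M)*(-3) = 595 + ((-2 + (1/6)*5**2 + (7/3)*5) + 32)*(-3) = 595 + ((-2 + (1/6)*25 + 35/3) + 32)*(-3) = 595 + ((-2 + 25/6 + 35/3) + 32)*(-3) = 595 + (83/6 + 32)*(-3) = 595 + (275/6)*(-3) = 595 - 275/2 = 915/2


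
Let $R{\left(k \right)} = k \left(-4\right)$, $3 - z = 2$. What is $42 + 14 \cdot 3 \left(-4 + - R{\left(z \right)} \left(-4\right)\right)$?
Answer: $-798$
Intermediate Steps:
$z = 1$ ($z = 3 - 2 = 1$)
$R{\left(k \right)} = - 4 k$
$42 + 14 \cdot 3 \left(-4 + - R{\left(z \right)} \left(-4\right)\right) = 42 + 14 \cdot 3 \left(-4 + - \left(-4\right) 1 \left(-4\right)\right) = 42 + 14 \cdot 3 \left(-4 + \left(-1\right) \left(-4\right) \left(-4\right)\right) = 42 + 14 \cdot 3 \left(-4 + 4 \left(-4\right)\right) = 42 + 14 \cdot 3 \left(-4 - 16\right) = 42 + 14 \cdot 3 \left(-20\right) = 42 + 14 \left(-60\right) = 42 - 840 = -798$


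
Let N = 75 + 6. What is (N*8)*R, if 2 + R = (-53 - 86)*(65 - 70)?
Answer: 449064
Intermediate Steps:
N = 81
R = 693 (R = -2 + (-53 - 86)*(65 - 70) = -2 - 139*(-5) = -2 + 695 = 693)
(N*8)*R = (81*8)*693 = 648*693 = 449064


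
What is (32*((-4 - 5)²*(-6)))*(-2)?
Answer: 31104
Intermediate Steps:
(32*((-4 - 5)²*(-6)))*(-2) = (32*((-9)²*(-6)))*(-2) = (32*(81*(-6)))*(-2) = (32*(-486))*(-2) = -15552*(-2) = 31104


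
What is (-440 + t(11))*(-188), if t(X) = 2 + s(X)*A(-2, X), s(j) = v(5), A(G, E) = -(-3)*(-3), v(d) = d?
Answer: 90804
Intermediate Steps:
A(G, E) = -9 (A(G, E) = -1*9 = -9)
s(j) = 5
t(X) = -43 (t(X) = 2 + 5*(-9) = 2 - 45 = -43)
(-440 + t(11))*(-188) = (-440 - 43)*(-188) = -483*(-188) = 90804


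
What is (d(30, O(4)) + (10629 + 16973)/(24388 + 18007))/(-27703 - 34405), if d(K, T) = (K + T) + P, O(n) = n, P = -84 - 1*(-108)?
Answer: -621628/658267165 ≈ -0.00094434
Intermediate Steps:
P = 24 (P = -84 + 108 = 24)
d(K, T) = 24 + K + T (d(K, T) = (K + T) + 24 = 24 + K + T)
(d(30, O(4)) + (10629 + 16973)/(24388 + 18007))/(-27703 - 34405) = ((24 + 30 + 4) + (10629 + 16973)/(24388 + 18007))/(-27703 - 34405) = (58 + 27602/42395)/(-62108) = (58 + 27602*(1/42395))*(-1/62108) = (58 + 27602/42395)*(-1/62108) = (2486512/42395)*(-1/62108) = -621628/658267165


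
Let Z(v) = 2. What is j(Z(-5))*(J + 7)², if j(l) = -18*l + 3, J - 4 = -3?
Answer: -2112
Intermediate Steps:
J = 1 (J = 4 - 3 = 1)
j(l) = 3 - 18*l
j(Z(-5))*(J + 7)² = (3 - 18*2)*(1 + 7)² = (3 - 36)*8² = -33*64 = -2112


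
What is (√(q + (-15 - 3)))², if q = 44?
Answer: 26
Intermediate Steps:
(√(q + (-15 - 3)))² = (√(44 + (-15 - 3)))² = (√(44 - 18))² = (√26)² = 26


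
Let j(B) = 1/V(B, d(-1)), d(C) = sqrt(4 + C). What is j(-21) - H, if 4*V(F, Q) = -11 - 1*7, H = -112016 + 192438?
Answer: -723800/9 ≈ -80422.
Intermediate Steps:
H = 80422
V(F, Q) = -9/2 (V(F, Q) = (-11 - 1*7)/4 = (-11 - 7)/4 = (1/4)*(-18) = -9/2)
j(B) = -2/9 (j(B) = 1/(-9/2) = -2/9)
j(-21) - H = -2/9 - 1*80422 = -2/9 - 80422 = -723800/9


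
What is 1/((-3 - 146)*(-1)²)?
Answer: -1/149 ≈ -0.0067114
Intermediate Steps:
1/((-3 - 146)*(-1)²) = 1/(-149*1) = 1/(-149) = -1/149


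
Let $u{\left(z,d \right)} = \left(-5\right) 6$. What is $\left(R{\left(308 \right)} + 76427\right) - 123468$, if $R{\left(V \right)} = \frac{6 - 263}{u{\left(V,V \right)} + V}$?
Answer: $- \frac{13077655}{278} \approx -47042.0$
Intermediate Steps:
$u{\left(z,d \right)} = -30$
$R{\left(V \right)} = - \frac{257}{-30 + V}$ ($R{\left(V \right)} = \frac{6 - 263}{-30 + V} = - \frac{257}{-30 + V}$)
$\left(R{\left(308 \right)} + 76427\right) - 123468 = \left(- \frac{257}{-30 + 308} + 76427\right) - 123468 = \left(- \frac{257}{278} + 76427\right) - 123468 = \frac{21246449}{278} - 123468 = - \frac{13077655}{278}$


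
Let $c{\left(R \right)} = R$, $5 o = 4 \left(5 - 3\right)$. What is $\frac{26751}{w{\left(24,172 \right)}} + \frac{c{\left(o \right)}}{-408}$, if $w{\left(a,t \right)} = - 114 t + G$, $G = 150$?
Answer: $- \frac{253369}{183770} \approx -1.3787$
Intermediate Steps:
$w{\left(a,t \right)} = 150 - 114 t$ ($w{\left(a,t \right)} = - 114 t + 150 = 150 - 114 t$)
$o = \frac{8}{5}$ ($o = \frac{4 \left(5 - 3\right)}{5} = \frac{4 \cdot 2}{5} = \frac{1}{5} \cdot 8 = \frac{8}{5} \approx 1.6$)
$\frac{26751}{w{\left(24,172 \right)}} + \frac{c{\left(o \right)}}{-408} = \frac{26751}{150 - 19608} + \frac{8}{5 \left(-408\right)} = \frac{26751}{150 - 19608} + \frac{8}{5} \left(- \frac{1}{408}\right) = \frac{26751}{-19458} - \frac{1}{255} = 26751 \left(- \frac{1}{19458}\right) - \frac{1}{255} = - \frac{8917}{6486} - \frac{1}{255} = - \frac{253369}{183770}$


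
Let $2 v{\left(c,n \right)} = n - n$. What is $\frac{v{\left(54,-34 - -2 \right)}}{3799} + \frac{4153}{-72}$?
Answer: $- \frac{4153}{72} \approx -57.681$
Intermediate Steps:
$v{\left(c,n \right)} = 0$ ($v{\left(c,n \right)} = \frac{n - n}{2} = \frac{1}{2} \cdot 0 = 0$)
$\frac{v{\left(54,-34 - -2 \right)}}{3799} + \frac{4153}{-72} = \frac{0}{3799} + \frac{4153}{-72} = 0 \cdot \frac{1}{3799} + 4153 \left(- \frac{1}{72}\right) = 0 - \frac{4153}{72} = - \frac{4153}{72}$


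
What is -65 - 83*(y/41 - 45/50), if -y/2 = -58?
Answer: -92303/410 ≈ -225.13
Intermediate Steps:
y = 116 (y = -2*(-58) = 116)
-65 - 83*(y/41 - 45/50) = -65 - 83*(116/41 - 45/50) = -65 - 83*(116*(1/41) - 45*1/50) = -65 - 83*(116/41 - 9/10) = -65 - 83*791/410 = -65 - 65653/410 = -92303/410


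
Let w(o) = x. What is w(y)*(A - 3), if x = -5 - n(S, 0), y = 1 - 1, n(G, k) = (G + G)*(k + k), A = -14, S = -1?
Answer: 85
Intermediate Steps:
n(G, k) = 4*G*k (n(G, k) = (2*G)*(2*k) = 4*G*k)
y = 0
x = -5 (x = -5 - 4*(-1)*0 = -5 - 1*0 = -5 + 0 = -5)
w(o) = -5
w(y)*(A - 3) = -5*(-14 - 3) = -5*(-17) = 85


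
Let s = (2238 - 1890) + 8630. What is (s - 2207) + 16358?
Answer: 23129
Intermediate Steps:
s = 8978 (s = 348 + 8630 = 8978)
(s - 2207) + 16358 = (8978 - 2207) + 16358 = 6771 + 16358 = 23129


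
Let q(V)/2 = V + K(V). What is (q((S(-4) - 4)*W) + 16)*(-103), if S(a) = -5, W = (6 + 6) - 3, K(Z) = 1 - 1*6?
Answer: 16068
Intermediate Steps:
K(Z) = -5 (K(Z) = 1 - 6 = -5)
W = 9 (W = 12 - 3 = 9)
q(V) = -10 + 2*V (q(V) = 2*(V - 5) = 2*(-5 + V) = -10 + 2*V)
(q((S(-4) - 4)*W) + 16)*(-103) = ((-10 + 2*((-5 - 4)*9)) + 16)*(-103) = ((-10 + 2*(-9*9)) + 16)*(-103) = ((-10 + 2*(-81)) + 16)*(-103) = ((-10 - 162) + 16)*(-103) = (-172 + 16)*(-103) = -156*(-103) = 16068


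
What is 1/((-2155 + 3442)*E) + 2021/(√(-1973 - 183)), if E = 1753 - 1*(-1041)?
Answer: 1/3595878 - 2021*I*√11/154 ≈ 2.781e-7 - 43.525*I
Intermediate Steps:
E = 2794 (E = 1753 + 1041 = 2794)
1/((-2155 + 3442)*E) + 2021/(√(-1973 - 183)) = 1/((-2155 + 3442)*2794) + 2021/(√(-1973 - 183)) = (1/2794)/1287 + 2021/(√(-2156)) = (1/1287)*(1/2794) + 2021/((14*I*√11)) = 1/3595878 + 2021*(-I*√11/154) = 1/3595878 - 2021*I*√11/154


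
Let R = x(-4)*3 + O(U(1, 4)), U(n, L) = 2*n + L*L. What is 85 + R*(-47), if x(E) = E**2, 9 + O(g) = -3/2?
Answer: -3355/2 ≈ -1677.5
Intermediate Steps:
U(n, L) = L**2 + 2*n (U(n, L) = 2*n + L**2 = L**2 + 2*n)
O(g) = -21/2 (O(g) = -9 - 3/2 = -21/2)
R = 75/2 (R = (-4)**2*3 - 21/2 = 16*3 - 21/2 = 48 - 21/2 = 75/2 ≈ 37.500)
85 + R*(-47) = 85 + (75/2)*(-47) = 85 - 3525/2 = -3355/2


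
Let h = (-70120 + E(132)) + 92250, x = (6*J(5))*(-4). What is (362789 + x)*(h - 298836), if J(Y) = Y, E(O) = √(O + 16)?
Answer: -100352688314 + 725338*√37 ≈ -1.0035e+11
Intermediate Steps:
E(O) = √(16 + O)
x = -120 (x = (6*5)*(-4) = 30*(-4) = -120)
h = 22130 + 2*√37 (h = (-70120 + √(16 + 132)) + 92250 = (-70120 + √148) + 92250 = (-70120 + 2*√37) + 92250 = 22130 + 2*√37 ≈ 22142.)
(362789 + x)*(h - 298836) = (362789 - 120)*((22130 + 2*√37) - 298836) = 362669*(-276706 + 2*√37) = -100352688314 + 725338*√37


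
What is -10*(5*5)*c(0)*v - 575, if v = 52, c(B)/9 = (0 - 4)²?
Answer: -1872575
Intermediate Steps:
c(B) = 144 (c(B) = 9*(0 - 4)² = 9*(-4)² = 9*16 = 144)
-10*(5*5)*c(0)*v - 575 = -10*(5*5)*144*52 - 575 = -10*25*144*52 - 575 = -36000*52 - 575 = -10*187200 - 575 = -1872000 - 575 = -1872575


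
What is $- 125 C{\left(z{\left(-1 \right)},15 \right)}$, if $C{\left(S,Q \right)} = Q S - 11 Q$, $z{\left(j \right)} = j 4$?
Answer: $28125$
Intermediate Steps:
$z{\left(j \right)} = 4 j$
$C{\left(S,Q \right)} = - 11 Q + Q S$
$- 125 C{\left(z{\left(-1 \right)},15 \right)} = - 125 \cdot 15 \left(-11 + 4 \left(-1\right)\right) = - 125 \cdot 15 \left(-11 - 4\right) = - 125 \cdot 15 \left(-15\right) = \left(-125\right) \left(-225\right) = 28125$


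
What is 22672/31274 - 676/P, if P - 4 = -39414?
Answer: 228661186/308127085 ≈ 0.74210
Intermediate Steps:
P = -39410 (P = 4 - 39414 = -39410)
22672/31274 - 676/P = 22672/31274 - 676/(-39410) = 22672*(1/31274) - 676*(-1/39410) = 11336/15637 + 338/19705 = 228661186/308127085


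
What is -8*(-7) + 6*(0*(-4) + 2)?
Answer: 68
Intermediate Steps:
-8*(-7) + 6*(0*(-4) + 2) = 56 + 6*(0 + 2) = 56 + 6*2 = 56 + 12 = 68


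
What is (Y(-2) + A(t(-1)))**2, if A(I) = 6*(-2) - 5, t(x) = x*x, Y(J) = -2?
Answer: 361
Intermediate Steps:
t(x) = x**2
A(I) = -17 (A(I) = -12 - 5 = -17)
(Y(-2) + A(t(-1)))**2 = (-2 - 17)**2 = (-19)**2 = 361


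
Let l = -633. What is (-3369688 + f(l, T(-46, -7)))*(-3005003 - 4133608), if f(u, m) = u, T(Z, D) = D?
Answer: 24059410564131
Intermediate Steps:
(-3369688 + f(l, T(-46, -7)))*(-3005003 - 4133608) = (-3369688 - 633)*(-3005003 - 4133608) = -3370321*(-7138611) = 24059410564131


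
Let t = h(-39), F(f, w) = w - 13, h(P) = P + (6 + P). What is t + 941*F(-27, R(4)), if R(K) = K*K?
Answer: 2751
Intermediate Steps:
h(P) = 6 + 2*P
R(K) = K²
F(f, w) = -13 + w
t = -72 (t = 6 + 2*(-39) = 6 - 78 = -72)
t + 941*F(-27, R(4)) = -72 + 941*(-13 + 4²) = -72 + 941*(-13 + 16) = -72 + 941*3 = -72 + 2823 = 2751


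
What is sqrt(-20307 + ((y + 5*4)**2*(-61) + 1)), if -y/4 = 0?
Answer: I*sqrt(44706) ≈ 211.44*I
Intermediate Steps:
y = 0 (y = -4*0 = 0)
sqrt(-20307 + ((y + 5*4)**2*(-61) + 1)) = sqrt(-20307 + ((0 + 5*4)**2*(-61) + 1)) = sqrt(-20307 + ((0 + 20)**2*(-61) + 1)) = sqrt(-20307 + (20**2*(-61) + 1)) = sqrt(-20307 + (400*(-61) + 1)) = sqrt(-20307 + (-24400 + 1)) = sqrt(-20307 - 24399) = sqrt(-44706) = I*sqrt(44706)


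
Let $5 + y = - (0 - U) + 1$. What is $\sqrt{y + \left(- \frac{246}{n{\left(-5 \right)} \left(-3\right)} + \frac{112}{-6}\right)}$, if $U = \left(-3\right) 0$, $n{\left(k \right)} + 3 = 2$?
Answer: $\frac{i \sqrt{942}}{3} \approx 10.231 i$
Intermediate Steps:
$n{\left(k \right)} = -1$ ($n{\left(k \right)} = -3 + 2 = -1$)
$U = 0$
$y = -4$ ($y = -5 + \left(- (0 - 0) + 1\right) = -5 + \left(- (0 + 0) + 1\right) = -5 + \left(\left(-1\right) 0 + 1\right) = -5 + \left(0 + 1\right) = -5 + 1 = -4$)
$\sqrt{y + \left(- \frac{246}{n{\left(-5 \right)} \left(-3\right)} + \frac{112}{-6}\right)} = \sqrt{-4 + \left(- \frac{246}{\left(-1\right) \left(-3\right)} + \frac{112}{-6}\right)} = \sqrt{-4 + \left(- \frac{246}{3} + 112 \left(- \frac{1}{6}\right)\right)} = \sqrt{-4 - \frac{302}{3}} = \sqrt{- \frac{314}{3}} = \frac{i \sqrt{942}}{3}$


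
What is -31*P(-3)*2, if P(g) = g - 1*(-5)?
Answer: -124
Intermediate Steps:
P(g) = 5 + g (P(g) = g + 5 = 5 + g)
-31*P(-3)*2 = -31*(5 - 3)*2 = -31*2*2 = -62*2 = -124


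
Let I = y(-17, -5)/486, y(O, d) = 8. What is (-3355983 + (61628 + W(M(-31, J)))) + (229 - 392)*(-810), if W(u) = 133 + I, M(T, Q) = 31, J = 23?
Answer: -768412652/243 ≈ -3.1622e+6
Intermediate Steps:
I = 4/243 (I = 8/486 = 8*(1/486) = 4/243 ≈ 0.016461)
W(u) = 32323/243 (W(u) = 133 + 4/243 = 32323/243)
(-3355983 + (61628 + W(M(-31, J)))) + (229 - 392)*(-810) = (-3355983 + (61628 + 32323/243)) + (229 - 392)*(-810) = (-3355983 + 15007927/243) - 163*(-810) = -800495942/243 + 132030 = -768412652/243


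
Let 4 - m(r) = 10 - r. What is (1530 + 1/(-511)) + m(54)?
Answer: 806357/511 ≈ 1578.0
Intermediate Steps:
m(r) = -6 + r (m(r) = 4 - (10 - r) = 4 + (-10 + r) = -6 + r)
(1530 + 1/(-511)) + m(54) = (1530 + 1/(-511)) + (-6 + 54) = (1530 - 1/511) + 48 = 781829/511 + 48 = 806357/511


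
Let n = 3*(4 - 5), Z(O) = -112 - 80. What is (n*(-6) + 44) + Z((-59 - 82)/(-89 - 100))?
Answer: -130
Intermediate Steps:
Z(O) = -192
n = -3 (n = 3*(-1) = -3)
(n*(-6) + 44) + Z((-59 - 82)/(-89 - 100)) = (-3*(-6) + 44) - 192 = (18 + 44) - 192 = 62 - 192 = -130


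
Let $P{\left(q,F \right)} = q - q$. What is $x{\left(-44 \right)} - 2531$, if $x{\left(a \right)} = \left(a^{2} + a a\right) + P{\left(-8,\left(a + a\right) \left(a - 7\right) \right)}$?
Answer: $1341$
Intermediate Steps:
$P{\left(q,F \right)} = 0$
$x{\left(a \right)} = 2 a^{2}$ ($x{\left(a \right)} = \left(a^{2} + a a\right) + 0 = \left(a^{2} + a^{2}\right) + 0 = 2 a^{2} + 0 = 2 a^{2}$)
$x{\left(-44 \right)} - 2531 = 2 \left(-44\right)^{2} - 2531 = 2 \cdot 1936 - 2531 = 3872 - 2531 = 1341$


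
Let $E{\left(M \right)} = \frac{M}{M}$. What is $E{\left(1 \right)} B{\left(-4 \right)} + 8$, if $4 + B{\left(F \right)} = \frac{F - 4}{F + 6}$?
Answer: $0$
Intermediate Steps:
$B{\left(F \right)} = -4 + \frac{-4 + F}{6 + F}$ ($B{\left(F \right)} = -4 + \frac{F - 4}{F + 6} = -4 + \frac{-4 + F}{6 + F}$)
$E{\left(M \right)} = 1$
$E{\left(1 \right)} B{\left(-4 \right)} + 8 = 1 \frac{-28 - -12}{6 - 4} + 8 = 1 \frac{-28 + 12}{2} + 8 = 1 \cdot \frac{1}{2} \left(-16\right) + 8 = 1 \left(-8\right) + 8 = -8 + 8 = 0$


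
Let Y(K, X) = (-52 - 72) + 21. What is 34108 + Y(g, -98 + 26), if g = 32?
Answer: 34005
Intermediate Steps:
Y(K, X) = -103 (Y(K, X) = -124 + 21 = -103)
34108 + Y(g, -98 + 26) = 34108 - 103 = 34005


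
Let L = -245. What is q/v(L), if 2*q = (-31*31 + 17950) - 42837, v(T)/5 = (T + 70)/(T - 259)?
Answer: -930528/125 ≈ -7444.2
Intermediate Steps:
v(T) = 5*(70 + T)/(-259 + T) (v(T) = 5*((T + 70)/(T - 259)) = 5*((70 + T)/(-259 + T)) = 5*(70 + T)/(-259 + T))
q = -12924 (q = ((-31*31 + 17950) - 42837)/2 = ((-961 + 17950) - 42837)/2 = (16989 - 42837)/2 = (½)*(-25848) = -12924)
q/v(L) = -12924*(-259 - 245)/(5*(70 - 245)) = -12924/(5*(-175)/(-504)) = -12924/(5*(-1/504)*(-175)) = -12924/125/72 = -12924*72/125 = -930528/125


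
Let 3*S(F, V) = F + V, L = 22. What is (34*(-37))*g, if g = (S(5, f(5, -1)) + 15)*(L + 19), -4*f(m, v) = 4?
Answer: -2527322/3 ≈ -8.4244e+5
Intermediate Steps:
f(m, v) = -1 (f(m, v) = -¼*4 = -1)
S(F, V) = F/3 + V/3 (S(F, V) = (F + V)/3 = F/3 + V/3)
g = 2009/3 (g = (((⅓)*5 + (⅓)*(-1)) + 15)*(22 + 19) = ((5/3 - ⅓) + 15)*41 = (4/3 + 15)*41 = (49/3)*41 = 2009/3 ≈ 669.67)
(34*(-37))*g = (34*(-37))*(2009/3) = -1258*2009/3 = -2527322/3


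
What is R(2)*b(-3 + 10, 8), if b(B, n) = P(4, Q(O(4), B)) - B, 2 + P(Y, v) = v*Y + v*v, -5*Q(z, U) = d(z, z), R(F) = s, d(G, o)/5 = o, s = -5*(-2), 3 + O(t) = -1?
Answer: 230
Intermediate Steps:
O(t) = -4 (O(t) = -3 - 1 = -4)
s = 10
d(G, o) = 5*o
R(F) = 10
Q(z, U) = -z
P(Y, v) = -2 + v² + Y*v (P(Y, v) = -2 + (v*Y + v*v) = -2 + (Y*v + v²) = -2 + (v² + Y*v) = -2 + v² + Y*v)
b(B, n) = 30 - B (b(B, n) = (-2 + (-1*(-4))² + 4*(-1*(-4))) - B = (-2 + 4² + 4*4) - B = (-2 + 16 + 16) - B = 30 - B)
R(2)*b(-3 + 10, 8) = 10*(30 - (-3 + 10)) = 10*(30 - 1*7) = 10*(30 - 7) = 10*23 = 230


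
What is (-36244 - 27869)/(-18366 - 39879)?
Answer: 21371/19415 ≈ 1.1007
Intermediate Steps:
(-36244 - 27869)/(-18366 - 39879) = -64113/(-58245) = -64113*(-1/58245) = 21371/19415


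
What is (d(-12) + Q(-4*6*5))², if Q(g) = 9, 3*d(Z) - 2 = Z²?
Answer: 29929/9 ≈ 3325.4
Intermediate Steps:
d(Z) = ⅔ + Z²/3
(d(-12) + Q(-4*6*5))² = ((⅔ + (⅓)*(-12)²) + 9)² = ((⅔ + (⅓)*144) + 9)² = ((⅔ + 48) + 9)² = (146/3 + 9)² = (173/3)² = 29929/9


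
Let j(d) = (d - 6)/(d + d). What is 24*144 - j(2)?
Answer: 3457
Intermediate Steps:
j(d) = (-6 + d)/(2*d) (j(d) = (-6 + d)/((2*d)) = (-6 + d)*(1/(2*d)) = (-6 + d)/(2*d))
24*144 - j(2) = 24*144 - (-6 + 2)/(2*2) = 3456 - (-4)/(2*2) = 3456 - 1*(-1) = 3456 + 1 = 3457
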